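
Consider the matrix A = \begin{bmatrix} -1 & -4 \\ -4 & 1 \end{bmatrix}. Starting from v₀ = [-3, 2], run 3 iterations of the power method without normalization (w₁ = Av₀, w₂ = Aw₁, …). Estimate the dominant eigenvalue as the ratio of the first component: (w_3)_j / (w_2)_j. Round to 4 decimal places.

w1 = Av₀ = ((-1)·(-3) + (-4)·2; (-4)·(-3) + 1·2) = (-5, 14)
w2 = Aw1 = ((-1)·(-5) + (-4)·14; (-4)·(-5) + 1·14) = (-51, 34)
w3 = Aw2 = (-85, 238)
Ratio at component: -85 / -51 = 1.6667

λ ≈ 1.6667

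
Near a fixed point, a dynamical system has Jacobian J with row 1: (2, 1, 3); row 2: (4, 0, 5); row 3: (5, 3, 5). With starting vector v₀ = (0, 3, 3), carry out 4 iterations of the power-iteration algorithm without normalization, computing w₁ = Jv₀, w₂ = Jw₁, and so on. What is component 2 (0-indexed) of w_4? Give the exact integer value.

w1 = Jv₀ = (12, 15, 24)
w2 = Jw1 = (111, 168, 225)
w3 = Jw2 = (1065, 1569, 2184)
w4 = Jw3 = (10251, 15180, 20952)
The requested component of w4 is 20952.

20952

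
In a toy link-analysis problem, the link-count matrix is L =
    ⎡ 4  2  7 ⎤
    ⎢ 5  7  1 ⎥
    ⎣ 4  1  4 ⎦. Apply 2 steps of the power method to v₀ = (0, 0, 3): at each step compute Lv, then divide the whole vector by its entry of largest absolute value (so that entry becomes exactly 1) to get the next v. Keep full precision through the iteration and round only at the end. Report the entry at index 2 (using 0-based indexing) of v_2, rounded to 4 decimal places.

Lv0 = (21.00000, 3.00000, 12.00000); divide by 21.00000 → v1 = (1.00000, 0.14286, 0.57143)
Lv1 = (8.28571, 6.57143, 6.42857); divide by 8.28571 → v2 = (1.00000, 0.79310, 0.77586)
Requested entry of v2: 135/174 = 0.7759

0.7759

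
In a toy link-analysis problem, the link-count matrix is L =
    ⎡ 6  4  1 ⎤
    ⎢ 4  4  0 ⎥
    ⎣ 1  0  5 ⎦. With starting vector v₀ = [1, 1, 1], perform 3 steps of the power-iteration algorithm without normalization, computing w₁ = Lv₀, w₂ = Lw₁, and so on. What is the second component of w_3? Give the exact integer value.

720

w1 = Lv₀ = (11, 8, 6)
w2 = Lw1 = (104, 76, 41)
w3 = Lw2 = (969, 720, 309)
The requested component of w3 is 720.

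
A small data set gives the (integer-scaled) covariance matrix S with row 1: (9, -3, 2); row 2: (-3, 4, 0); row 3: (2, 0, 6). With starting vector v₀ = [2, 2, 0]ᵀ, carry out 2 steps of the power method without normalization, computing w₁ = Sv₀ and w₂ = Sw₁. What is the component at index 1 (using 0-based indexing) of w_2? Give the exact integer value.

-28

w1 = Sv₀ = (9·2 + (-3)·2 + 2·0; (-3)·2 + 4·2 + 0·0; 2·2 + 0·2 + 6·0) = (12, 2, 4)
w2 = Sw1 = (9·12 + (-3)·2 + 2·4; (-3)·12 + 4·2 + 0·4; 2·12 + 0·2 + 6·4) = (110, -28, 48)
The requested component of w2 is -28.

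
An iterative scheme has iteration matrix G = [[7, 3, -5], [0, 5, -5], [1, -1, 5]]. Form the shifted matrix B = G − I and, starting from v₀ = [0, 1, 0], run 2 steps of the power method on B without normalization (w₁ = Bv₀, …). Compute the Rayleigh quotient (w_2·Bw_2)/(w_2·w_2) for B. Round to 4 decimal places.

μ ≈ 7.5393

B = G − I has rows (6, 3, -5); (0, 4, -5); (1, -1, 4)
w1 = Bv₀ = (6·0 + 3·1 + (-5)·0; 0·0 + 4·1 + (-5)·0; 1·0 + (-1)·1 + 4·0) = (3, 4, -1)
w2 = Bw1 = (6·3 + 3·4 + (-5)·(-1); 0·3 + 4·4 + (-5)·(-1); 1·3 + (-1)·4 + 4·(-1)) = (35, 21, -5)
Bw2 = (298, 109, -6)
w2·Bw2 = 12749; w2·w2 = 1691; μ ≈ 12749/1691 = 7.5393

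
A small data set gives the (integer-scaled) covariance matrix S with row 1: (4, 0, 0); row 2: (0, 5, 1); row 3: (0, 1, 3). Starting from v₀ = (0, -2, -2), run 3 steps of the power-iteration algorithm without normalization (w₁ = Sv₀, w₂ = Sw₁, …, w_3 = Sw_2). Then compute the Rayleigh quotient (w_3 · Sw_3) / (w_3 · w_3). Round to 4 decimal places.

w1 = Sv₀ = (0, -12, -8)
w2 = Sw1 = (0, -68, -36)
w3 = Sw2 = (0, -376, -176)
Sw3 = (0, -2056, -904)
w3·Sw3 = 0·0 + (-376)·(-2056) + (-176)·(-904) = 932160; w3·w3 = 0·0 + (-376)·(-376) + (-176)·(-176) = 172352
λ ≈ 932160/172352 = 5.4085

λ ≈ 5.4085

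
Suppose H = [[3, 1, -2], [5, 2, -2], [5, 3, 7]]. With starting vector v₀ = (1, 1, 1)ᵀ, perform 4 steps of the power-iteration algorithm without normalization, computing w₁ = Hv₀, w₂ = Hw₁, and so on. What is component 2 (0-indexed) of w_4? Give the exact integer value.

w1 = Hv₀ = (2, 5, 15)
w2 = Hw1 = (-19, -10, 130)
w3 = Hw2 = (-327, -375, 785)
w4 = Hw3 = (-2926, -3955, 2735)
The requested component of w4 is 2735.

2735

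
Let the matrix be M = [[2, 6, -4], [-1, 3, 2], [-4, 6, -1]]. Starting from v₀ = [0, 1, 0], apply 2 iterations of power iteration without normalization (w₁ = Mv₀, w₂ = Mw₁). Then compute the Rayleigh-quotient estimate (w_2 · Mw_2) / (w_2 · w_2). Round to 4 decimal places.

w1 = Mv₀ = (2·0 + 6·1 + (-4)·0; (-1)·0 + 3·1 + 2·0; (-4)·0 + 6·1 + (-1)·0) = (6, 3, 6)
w2 = Mw1 = (2·6 + 6·3 + (-4)·6; (-1)·6 + 3·3 + 2·6; (-4)·6 + 6·3 + (-1)·6) = (6, 15, -12)
Mw2 = (150, 15, 78)
w2·Mw2 = 6·150 + 15·15 + (-12)·78 = 189; w2·w2 = 6·6 + 15·15 + (-12)·(-12) = 405
λ ≈ 189/405 = 0.4667

0.4667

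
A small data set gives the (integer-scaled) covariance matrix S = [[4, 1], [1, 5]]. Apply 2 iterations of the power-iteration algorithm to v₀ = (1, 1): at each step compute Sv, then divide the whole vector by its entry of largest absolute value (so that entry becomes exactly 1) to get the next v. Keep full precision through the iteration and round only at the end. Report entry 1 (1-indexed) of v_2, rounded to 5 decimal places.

Sv0 = (5.000000, 6.000000); divide by 6.000000 → v1 = (0.833333, 1.000000)
Sv1 = (4.333333, 5.833333); divide by 5.833333 → v2 = (0.742857, 1.000000)
Requested entry of v2: 26/35 = 0.74286

0.74286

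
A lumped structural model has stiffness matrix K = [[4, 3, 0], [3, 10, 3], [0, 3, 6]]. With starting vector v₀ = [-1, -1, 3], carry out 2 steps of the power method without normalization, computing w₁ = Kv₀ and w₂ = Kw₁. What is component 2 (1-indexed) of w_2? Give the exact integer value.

w1 = Kv₀ = (-7, -4, 15)
w2 = Kw1 = (-40, -16, 78)
The requested component of w2 is -16.

-16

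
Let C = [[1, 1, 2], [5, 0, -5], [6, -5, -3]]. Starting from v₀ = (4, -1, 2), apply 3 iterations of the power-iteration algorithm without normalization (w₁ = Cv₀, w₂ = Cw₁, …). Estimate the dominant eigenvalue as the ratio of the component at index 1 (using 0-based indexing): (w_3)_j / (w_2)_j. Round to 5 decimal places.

w1 = Cv₀ = (1·4 + 1·(-1) + 2·2; 5·4 + 0·(-1) + (-5)·2; 6·4 + (-5)·(-1) + (-3)·2) = (7, 10, 23)
w2 = Cw1 = (1·7 + 1·10 + 2·23; 5·7 + 0·10 + (-5)·23; 6·7 + (-5)·10 + (-3)·23) = (63, -80, -77)
w3 = Cw2 = (-171, 700, 1009)
Ratio at component: 700 / -80 = -8.75000

λ ≈ -8.75000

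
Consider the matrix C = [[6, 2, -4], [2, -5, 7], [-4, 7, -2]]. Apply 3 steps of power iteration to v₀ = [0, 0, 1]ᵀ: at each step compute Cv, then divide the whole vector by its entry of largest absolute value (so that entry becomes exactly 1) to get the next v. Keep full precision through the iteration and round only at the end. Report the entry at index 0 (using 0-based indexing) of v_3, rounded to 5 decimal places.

Cv0 = (-4.000000, 7.000000, -2.000000); divide by 7.000000 → v1 = (-0.571429, 1.000000, -0.285714)
Cv1 = (-0.285714, -8.142857, 9.857143); divide by 9.857143 → v2 = (-0.028986, -0.826087, 1.000000)
Cv2 = (-5.826087, 11.072464, -7.666667); divide by 11.072464 → v3 = (-0.526178, 1.000000, -0.692408)
Requested entry of v3: -402/764 = -0.52618

-0.52618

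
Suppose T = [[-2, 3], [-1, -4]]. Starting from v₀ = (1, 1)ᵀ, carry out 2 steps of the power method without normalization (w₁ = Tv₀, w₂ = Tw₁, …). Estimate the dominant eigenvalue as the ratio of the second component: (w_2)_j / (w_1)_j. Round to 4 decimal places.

λ ≈ -3.8000

w1 = Tv₀ = (1, -5)
w2 = Tw1 = (-17, 19)
Ratio at component: 19 / -5 = -3.8000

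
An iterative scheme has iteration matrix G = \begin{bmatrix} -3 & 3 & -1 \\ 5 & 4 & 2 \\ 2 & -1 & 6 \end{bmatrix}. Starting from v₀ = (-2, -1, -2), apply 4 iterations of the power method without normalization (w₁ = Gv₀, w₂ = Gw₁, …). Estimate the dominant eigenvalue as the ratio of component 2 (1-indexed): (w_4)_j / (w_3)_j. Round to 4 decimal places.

λ ≈ 5.1980

w1 = Gv₀ = (5, -18, -15)
w2 = Gw1 = (-54, -77, -62)
w3 = Gw2 = (-7, -702, -403)
w4 = Gw3 = (-1682, -3649, -1730)
Ratio at component: -3649 / -702 = 5.1980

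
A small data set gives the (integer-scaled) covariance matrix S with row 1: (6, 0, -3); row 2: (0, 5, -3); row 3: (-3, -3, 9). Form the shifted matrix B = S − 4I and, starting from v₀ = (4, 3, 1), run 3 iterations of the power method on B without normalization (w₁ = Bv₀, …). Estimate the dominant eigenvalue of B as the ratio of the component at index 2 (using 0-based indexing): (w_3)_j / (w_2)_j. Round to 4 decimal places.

B = S − 4I has rows (2, 0, -3); (0, 1, -3); (-3, -3, 5)
w1 = Bv₀ = (2·4 + 0·3 + (-3)·1; 0·4 + 1·3 + (-3)·1; (-3)·4 + (-3)·3 + 5·1) = (5, 0, -16)
w2 = Bw1 = (2·5 + 0·0 + (-3)·(-16); 0·5 + 1·0 + (-3)·(-16); (-3)·5 + (-3)·0 + 5·(-16)) = (58, 48, -95)
w3 = Bw2 = (401, 333, -793)
Ratio: -793/-95 = 8.3474

μ ≈ 8.3474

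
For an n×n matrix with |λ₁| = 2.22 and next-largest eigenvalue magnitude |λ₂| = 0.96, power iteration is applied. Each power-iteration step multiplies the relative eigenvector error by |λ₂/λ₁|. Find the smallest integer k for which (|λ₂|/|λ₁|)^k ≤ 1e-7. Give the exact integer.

20

|λ₂/λ₁| = 0.96/2.22 = 0.43243
Need k ≥ ln(1e-7) / ln(0.43243) = -16.1181 / -0.8383 ≈ 19.226
Smallest integer k satisfying the bound: 20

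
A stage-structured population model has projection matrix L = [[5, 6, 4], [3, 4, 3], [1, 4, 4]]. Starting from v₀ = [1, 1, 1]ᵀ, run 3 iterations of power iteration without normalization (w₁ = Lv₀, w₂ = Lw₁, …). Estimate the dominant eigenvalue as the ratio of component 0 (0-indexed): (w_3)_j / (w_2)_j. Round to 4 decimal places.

w1 = Lv₀ = (15, 10, 9)
w2 = Lw1 = (171, 112, 91)
w3 = Lw2 = (1891, 1234, 983)
Ratio at component: 1891 / 171 = 11.0585

11.0585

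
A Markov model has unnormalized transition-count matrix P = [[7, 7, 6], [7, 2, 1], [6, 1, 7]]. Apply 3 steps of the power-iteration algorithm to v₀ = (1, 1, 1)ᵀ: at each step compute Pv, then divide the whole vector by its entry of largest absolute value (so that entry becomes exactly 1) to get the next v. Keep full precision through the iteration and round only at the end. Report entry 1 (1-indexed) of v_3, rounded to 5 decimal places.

Pv0 = (20.000000, 10.000000, 14.000000); divide by 20.000000 → v1 = (1.000000, 0.500000, 0.700000)
Pv1 = (14.700000, 8.700000, 11.400000); divide by 14.700000 → v2 = (1.000000, 0.591837, 0.775510)
Pv2 = (15.795918, 8.959184, 12.020408); divide by 15.795918 → v3 = (1.000000, 0.567183, 0.760982)
Requested entry of v3: 4644/4644 = 1.00000

1.00000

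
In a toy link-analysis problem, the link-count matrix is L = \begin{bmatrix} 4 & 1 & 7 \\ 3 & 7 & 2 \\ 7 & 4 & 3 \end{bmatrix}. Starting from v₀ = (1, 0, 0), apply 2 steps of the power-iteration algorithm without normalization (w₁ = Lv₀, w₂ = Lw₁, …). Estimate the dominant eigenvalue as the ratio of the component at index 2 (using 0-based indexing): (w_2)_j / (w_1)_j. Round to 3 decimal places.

w1 = Lv₀ = (4·1 + 1·0 + 7·0; 3·1 + 7·0 + 2·0; 7·1 + 4·0 + 3·0) = (4, 3, 7)
w2 = Lw1 = (4·4 + 1·3 + 7·7; 3·4 + 7·3 + 2·7; 7·4 + 4·3 + 3·7) = (68, 47, 61)
Ratio at component: 61 / 7 = 8.714

8.714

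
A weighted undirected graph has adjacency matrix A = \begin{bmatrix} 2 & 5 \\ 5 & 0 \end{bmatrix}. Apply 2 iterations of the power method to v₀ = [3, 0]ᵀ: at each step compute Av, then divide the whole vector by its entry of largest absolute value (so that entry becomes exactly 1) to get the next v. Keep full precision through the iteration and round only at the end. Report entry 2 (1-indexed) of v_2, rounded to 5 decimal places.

Av0 = (6.000000, 15.000000); divide by 15.000000 → v1 = (0.400000, 1.000000)
Av1 = (5.800000, 2.000000); divide by 5.800000 → v2 = (1.000000, 0.344828)
Requested entry of v2: 30/87 = 0.34483

0.34483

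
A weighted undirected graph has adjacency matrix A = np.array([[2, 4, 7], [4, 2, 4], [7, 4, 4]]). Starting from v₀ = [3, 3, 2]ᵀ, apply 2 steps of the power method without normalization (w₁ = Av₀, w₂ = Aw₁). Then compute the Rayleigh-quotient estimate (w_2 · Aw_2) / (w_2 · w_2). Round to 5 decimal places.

12.96940

w1 = Av₀ = (2·3 + 4·3 + 7·2; 4·3 + 2·3 + 4·2; 7·3 + 4·3 + 4·2) = (32, 26, 41)
w2 = Aw1 = (2·32 + 4·26 + 7·41; 4·32 + 2·26 + 4·41; 7·32 + 4·26 + 4·41) = (455, 344, 492)
Aw2 = (5730, 4476, 6529)
w2·Aw2 = 455·5730 + 344·4476 + 492·6529 = 7359162; w2·w2 = 455·455 + 344·344 + 492·492 = 567425
λ ≈ 7359162/567425 = 12.96940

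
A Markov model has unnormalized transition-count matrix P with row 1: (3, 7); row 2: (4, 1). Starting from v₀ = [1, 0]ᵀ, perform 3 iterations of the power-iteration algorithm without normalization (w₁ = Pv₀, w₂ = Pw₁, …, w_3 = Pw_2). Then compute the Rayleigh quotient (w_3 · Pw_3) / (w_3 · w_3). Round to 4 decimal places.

λ ≈ 7.5481

w1 = Pv₀ = (3·1 + 7·0; 4·1 + 1·0) = (3, 4)
w2 = Pw1 = (3·3 + 7·4; 4·3 + 1·4) = (37, 16)
w3 = Pw2 = (223, 164)
Pw3 = (1817, 1056)
w3·Pw3 = 223·1817 + 164·1056 = 578375; w3·w3 = 223·223 + 164·164 = 76625
λ ≈ 578375/76625 = 7.5481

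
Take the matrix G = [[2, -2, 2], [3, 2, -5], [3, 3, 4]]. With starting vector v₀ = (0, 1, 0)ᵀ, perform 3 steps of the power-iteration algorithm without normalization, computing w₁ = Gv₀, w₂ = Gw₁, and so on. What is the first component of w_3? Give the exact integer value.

w1 = Gv₀ = (2·0 + (-2)·1 + 2·0; 3·0 + 2·1 + (-5)·0; 3·0 + 3·1 + 4·0) = (-2, 2, 3)
w2 = Gw1 = (2·(-2) + (-2)·2 + 2·3; 3·(-2) + 2·2 + (-5)·3; 3·(-2) + 3·2 + 4·3) = (-2, -17, 12)
w3 = Gw2 = (54, -100, -9)
The requested component of w3 is 54.

54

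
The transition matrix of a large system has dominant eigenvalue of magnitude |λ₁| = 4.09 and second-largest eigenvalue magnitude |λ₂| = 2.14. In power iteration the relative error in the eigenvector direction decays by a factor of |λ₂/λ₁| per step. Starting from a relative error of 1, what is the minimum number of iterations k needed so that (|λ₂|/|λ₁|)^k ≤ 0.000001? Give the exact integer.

22

|λ₂/λ₁| = 2.14/4.09 = 0.52323
Need k ≥ ln(0.000001) / ln(0.52323) = -13.8155 / -0.6477 ≈ 21.329
Smallest integer k satisfying the bound: 22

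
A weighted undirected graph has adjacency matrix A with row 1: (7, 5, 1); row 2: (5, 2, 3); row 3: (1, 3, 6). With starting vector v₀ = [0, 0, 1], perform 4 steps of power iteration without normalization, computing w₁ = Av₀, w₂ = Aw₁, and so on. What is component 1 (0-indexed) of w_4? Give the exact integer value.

3780

w1 = Av₀ = (1, 3, 6)
w2 = Aw1 = (28, 29, 46)
w3 = Aw2 = (387, 336, 391)
w4 = Aw3 = (4780, 3780, 3741)
The requested component of w4 is 3780.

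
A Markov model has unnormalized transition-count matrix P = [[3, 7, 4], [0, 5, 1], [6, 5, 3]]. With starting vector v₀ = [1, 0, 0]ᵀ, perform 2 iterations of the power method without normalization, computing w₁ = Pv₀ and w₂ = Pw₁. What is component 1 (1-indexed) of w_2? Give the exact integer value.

33

w1 = Pv₀ = (3, 0, 6)
w2 = Pw1 = (33, 6, 36)
The requested component of w2 is 33.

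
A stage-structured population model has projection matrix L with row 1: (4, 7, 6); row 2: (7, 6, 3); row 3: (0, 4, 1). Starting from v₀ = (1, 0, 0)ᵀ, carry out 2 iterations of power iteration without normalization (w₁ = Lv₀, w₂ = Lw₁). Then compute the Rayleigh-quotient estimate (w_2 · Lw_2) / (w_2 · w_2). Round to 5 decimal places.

w1 = Lv₀ = (4·1 + 7·0 + 6·0; 7·1 + 6·0 + 3·0; 0·1 + 4·0 + 1·0) = (4, 7, 0)
w2 = Lw1 = (4·4 + 7·7 + 6·0; 7·4 + 6·7 + 3·0; 0·4 + 4·7 + 1·0) = (65, 70, 28)
Lw2 = (918, 959, 308)
w2·Lw2 = 65·918 + 70·959 + 28·308 = 135424; w2·w2 = 65·65 + 70·70 + 28·28 = 9909
λ ≈ 135424/9909 = 13.66677

λ ≈ 13.66677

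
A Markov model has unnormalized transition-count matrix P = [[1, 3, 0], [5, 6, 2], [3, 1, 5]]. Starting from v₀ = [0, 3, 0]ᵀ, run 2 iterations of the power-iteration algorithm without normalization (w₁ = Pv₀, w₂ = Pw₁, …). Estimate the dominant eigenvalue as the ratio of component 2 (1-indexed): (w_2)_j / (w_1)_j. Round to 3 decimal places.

λ ≈ 8.833

w1 = Pv₀ = (1·0 + 3·3 + 0·0; 5·0 + 6·3 + 2·0; 3·0 + 1·3 + 5·0) = (9, 18, 3)
w2 = Pw1 = (1·9 + 3·18 + 0·3; 5·9 + 6·18 + 2·3; 3·9 + 1·18 + 5·3) = (63, 159, 60)
Ratio at component: 159 / 18 = 8.833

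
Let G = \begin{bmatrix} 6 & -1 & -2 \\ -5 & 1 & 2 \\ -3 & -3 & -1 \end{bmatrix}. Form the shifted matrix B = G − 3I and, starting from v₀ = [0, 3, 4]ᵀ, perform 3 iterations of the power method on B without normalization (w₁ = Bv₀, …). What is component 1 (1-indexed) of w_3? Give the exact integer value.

-210

B = G − 3I has rows (3, -1, -2); (-5, -2, 2); (-3, -3, -4)
w1 = Bv₀ = (-11, 2, -25)
w2 = Bw1 = (15, 1, 127)
w3 = Bw2 = (-210, 177, -556)
Requested component of w3: -210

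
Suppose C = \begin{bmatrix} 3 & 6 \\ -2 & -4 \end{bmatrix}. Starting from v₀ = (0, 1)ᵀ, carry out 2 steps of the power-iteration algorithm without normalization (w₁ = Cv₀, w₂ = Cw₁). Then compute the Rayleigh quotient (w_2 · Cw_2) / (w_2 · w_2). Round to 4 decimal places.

λ ≈ -1.0000

w1 = Cv₀ = (6, -4)
w2 = Cw1 = (-6, 4)
Cw2 = (6, -4)
w2·Cw2 = (-6)·6 + 4·(-4) = -52; w2·w2 = (-6)·(-6) + 4·4 = 52
λ ≈ -52/52 = -1.0000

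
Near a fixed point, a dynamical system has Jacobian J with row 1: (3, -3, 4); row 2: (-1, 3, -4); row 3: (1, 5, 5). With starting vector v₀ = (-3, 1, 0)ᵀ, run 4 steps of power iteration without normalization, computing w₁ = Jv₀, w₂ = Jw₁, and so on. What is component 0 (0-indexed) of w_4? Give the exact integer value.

540

w1 = Jv₀ = (-12, 6, 2)
w2 = Jw1 = (-46, 22, 28)
w3 = Jw2 = (-92, 0, 204)
w4 = Jw3 = (540, -724, 928)
The requested component of w4 is 540.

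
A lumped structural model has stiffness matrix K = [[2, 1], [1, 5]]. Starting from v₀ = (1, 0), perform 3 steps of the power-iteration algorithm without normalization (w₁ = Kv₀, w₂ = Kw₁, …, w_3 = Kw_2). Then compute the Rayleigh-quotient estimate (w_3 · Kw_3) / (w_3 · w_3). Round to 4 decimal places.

λ ≈ 5.2610

w1 = Kv₀ = (2·1 + 1·0; 1·1 + 5·0) = (2, 1)
w2 = Kw1 = (2·2 + 1·1; 1·2 + 5·1) = (5, 7)
w3 = Kw2 = (17, 40)
Kw3 = (74, 217)
w3·Kw3 = 17·74 + 40·217 = 9938; w3·w3 = 17·17 + 40·40 = 1889
λ ≈ 9938/1889 = 5.2610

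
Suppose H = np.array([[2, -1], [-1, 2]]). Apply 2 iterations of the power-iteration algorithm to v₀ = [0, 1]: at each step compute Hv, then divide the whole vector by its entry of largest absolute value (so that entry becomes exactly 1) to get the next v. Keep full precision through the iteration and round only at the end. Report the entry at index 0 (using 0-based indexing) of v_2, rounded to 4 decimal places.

Hv0 = (-1.00000, 2.00000); divide by 2.00000 → v1 = (-0.50000, 1.00000)
Hv1 = (-2.00000, 2.50000); divide by 2.50000 → v2 = (-0.80000, 1.00000)
Requested entry of v2: -4/5 = -0.8000

-0.8000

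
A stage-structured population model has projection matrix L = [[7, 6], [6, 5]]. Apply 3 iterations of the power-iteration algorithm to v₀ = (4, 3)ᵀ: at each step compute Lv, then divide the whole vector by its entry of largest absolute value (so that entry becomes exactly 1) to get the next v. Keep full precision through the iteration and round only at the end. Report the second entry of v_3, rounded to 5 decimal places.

Lv0 = (46.000000, 39.000000); divide by 46.000000 → v1 = (1.000000, 0.847826)
Lv1 = (12.086957, 10.239130); divide by 12.086957 → v2 = (1.000000, 0.847122)
Lv2 = (12.082734, 10.235612); divide by 12.082734 → v3 = (1.000000, 0.847127)
Requested entry of v3: 5691/6718 = 0.84713

0.84713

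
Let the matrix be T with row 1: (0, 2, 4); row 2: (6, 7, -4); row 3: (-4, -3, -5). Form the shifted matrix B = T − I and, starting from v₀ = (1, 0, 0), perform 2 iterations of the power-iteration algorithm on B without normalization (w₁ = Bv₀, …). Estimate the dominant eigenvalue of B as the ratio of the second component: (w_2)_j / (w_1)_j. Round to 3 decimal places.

7.667

B = T − I has rows (-1, 2, 4); (6, 6, -4); (-4, -3, -6)
w1 = Bv₀ = ((-1)·1 + 2·0 + 4·0; 6·1 + 6·0 + (-4)·0; (-4)·1 + (-3)·0 + (-6)·0) = (-1, 6, -4)
w2 = Bw1 = ((-1)·(-1) + 2·6 + 4·(-4); 6·(-1) + 6·6 + (-4)·(-4); (-4)·(-1) + (-3)·6 + (-6)·(-4)) = (-3, 46, 10)
Ratio: 46/6 = 7.667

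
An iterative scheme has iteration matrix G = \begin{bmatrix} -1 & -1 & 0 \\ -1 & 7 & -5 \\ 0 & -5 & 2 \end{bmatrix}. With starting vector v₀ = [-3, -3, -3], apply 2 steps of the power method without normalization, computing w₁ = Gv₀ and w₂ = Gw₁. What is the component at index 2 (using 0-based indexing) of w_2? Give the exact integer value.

w1 = Gv₀ = ((-1)·(-3) + (-1)·(-3) + 0·(-3); (-1)·(-3) + 7·(-3) + (-5)·(-3); 0·(-3) + (-5)·(-3) + 2·(-3)) = (6, -3, 9)
w2 = Gw1 = ((-1)·6 + (-1)·(-3) + 0·9; (-1)·6 + 7·(-3) + (-5)·9; 0·6 + (-5)·(-3) + 2·9) = (-3, -72, 33)
The requested component of w2 is 33.

33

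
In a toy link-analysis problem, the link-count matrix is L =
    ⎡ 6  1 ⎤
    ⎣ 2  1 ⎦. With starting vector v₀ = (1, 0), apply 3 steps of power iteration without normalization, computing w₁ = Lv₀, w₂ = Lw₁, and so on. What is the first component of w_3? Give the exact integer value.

w1 = Lv₀ = (6, 2)
w2 = Lw1 = (38, 14)
w3 = Lw2 = (242, 90)
The requested component of w3 is 242.

242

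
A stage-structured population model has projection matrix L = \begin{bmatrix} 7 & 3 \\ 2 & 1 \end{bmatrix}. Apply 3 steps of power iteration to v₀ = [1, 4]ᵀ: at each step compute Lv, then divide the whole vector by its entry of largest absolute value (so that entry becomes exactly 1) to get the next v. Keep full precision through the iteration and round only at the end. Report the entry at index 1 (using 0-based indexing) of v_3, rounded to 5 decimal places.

0.29100

Lv0 = (19.000000, 6.000000); divide by 19.000000 → v1 = (1.000000, 0.315789)
Lv1 = (7.947368, 2.315789); divide by 7.947368 → v2 = (1.000000, 0.291391)
Lv2 = (7.874172, 2.291391); divide by 7.874172 → v3 = (1.000000, 0.291001)
Requested entry of v3: 346/1189 = 0.29100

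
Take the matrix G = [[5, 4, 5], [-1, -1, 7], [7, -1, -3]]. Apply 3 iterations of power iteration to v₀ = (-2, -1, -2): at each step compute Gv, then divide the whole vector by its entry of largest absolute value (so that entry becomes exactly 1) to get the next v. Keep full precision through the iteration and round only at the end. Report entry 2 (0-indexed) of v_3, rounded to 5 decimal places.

0.56095

Gv0 = (-24.000000, -11.000000, -7.000000); divide by -24.000000 → v1 = (1.000000, 0.458333, 0.291667)
Gv1 = (8.291667, 0.583333, 5.666667); divide by 8.291667 → v2 = (1.000000, 0.070352, 0.683417)
Gv2 = (8.698492, 3.713568, 4.879397); divide by 8.698492 → v3 = (1.000000, 0.426921, 0.560947)
Requested entry of v3: -971/-1731 = 0.56095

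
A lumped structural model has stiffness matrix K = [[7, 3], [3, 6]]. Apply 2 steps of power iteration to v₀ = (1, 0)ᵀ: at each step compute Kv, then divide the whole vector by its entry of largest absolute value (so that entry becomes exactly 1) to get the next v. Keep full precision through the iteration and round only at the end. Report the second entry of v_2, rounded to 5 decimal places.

0.67241

Kv0 = (7.000000, 3.000000); divide by 7.000000 → v1 = (1.000000, 0.428571)
Kv1 = (8.285714, 5.571429); divide by 8.285714 → v2 = (1.000000, 0.672414)
Requested entry of v2: 39/58 = 0.67241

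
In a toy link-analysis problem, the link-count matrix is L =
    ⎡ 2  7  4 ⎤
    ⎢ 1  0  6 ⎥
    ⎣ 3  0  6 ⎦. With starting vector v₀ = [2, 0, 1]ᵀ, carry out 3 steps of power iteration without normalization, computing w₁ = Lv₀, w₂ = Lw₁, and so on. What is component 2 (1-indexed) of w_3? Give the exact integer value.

w1 = Lv₀ = (2·2 + 7·0 + 4·1; 1·2 + 0·0 + 6·1; 3·2 + 0·0 + 6·1) = (8, 8, 12)
w2 = Lw1 = (2·8 + 7·8 + 4·12; 1·8 + 0·8 + 6·12; 3·8 + 0·8 + 6·12) = (120, 80, 96)
w3 = Lw2 = (1184, 696, 936)
The requested component of w3 is 696.

696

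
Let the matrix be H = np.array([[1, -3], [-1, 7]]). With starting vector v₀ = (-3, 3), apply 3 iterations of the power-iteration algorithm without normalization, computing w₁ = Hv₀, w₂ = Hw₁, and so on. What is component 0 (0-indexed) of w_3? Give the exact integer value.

-624

w1 = Hv₀ = (1·(-3) + (-3)·3; (-1)·(-3) + 7·3) = (-12, 24)
w2 = Hw1 = (1·(-12) + (-3)·24; (-1)·(-12) + 7·24) = (-84, 180)
w3 = Hw2 = (-624, 1344)
The requested component of w3 is -624.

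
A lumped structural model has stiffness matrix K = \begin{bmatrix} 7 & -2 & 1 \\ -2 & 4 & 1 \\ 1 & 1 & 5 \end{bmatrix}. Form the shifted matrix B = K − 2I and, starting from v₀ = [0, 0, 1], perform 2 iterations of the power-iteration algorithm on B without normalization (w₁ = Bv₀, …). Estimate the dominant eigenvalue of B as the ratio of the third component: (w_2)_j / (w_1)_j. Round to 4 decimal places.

B = K − 2I has rows (5, -2, 1); (-2, 2, 1); (1, 1, 3)
w1 = Bv₀ = (1, 1, 3)
w2 = Bw1 = (6, 3, 11)
Ratio: 11/3 = 3.6667

3.6667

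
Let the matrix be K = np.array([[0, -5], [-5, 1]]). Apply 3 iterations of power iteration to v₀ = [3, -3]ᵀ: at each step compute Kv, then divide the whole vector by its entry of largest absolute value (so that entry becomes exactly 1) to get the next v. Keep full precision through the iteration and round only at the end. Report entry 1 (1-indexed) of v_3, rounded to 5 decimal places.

Kv0 = (15.000000, -18.000000); divide by -18.000000 → v1 = (-0.833333, 1.000000)
Kv1 = (-5.000000, 5.166667); divide by 5.166667 → v2 = (-0.967742, 1.000000)
Kv2 = (-5.000000, 5.838710); divide by 5.838710 → v3 = (-0.856354, 1.000000)
Requested entry of v3: 465/-543 = -0.85635

-0.85635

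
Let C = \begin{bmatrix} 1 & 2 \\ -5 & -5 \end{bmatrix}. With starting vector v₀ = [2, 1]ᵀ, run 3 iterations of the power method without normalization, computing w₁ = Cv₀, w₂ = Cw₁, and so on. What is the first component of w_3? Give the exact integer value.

84

w1 = Cv₀ = (4, -15)
w2 = Cw1 = (-26, 55)
w3 = Cw2 = (84, -145)
The requested component of w3 is 84.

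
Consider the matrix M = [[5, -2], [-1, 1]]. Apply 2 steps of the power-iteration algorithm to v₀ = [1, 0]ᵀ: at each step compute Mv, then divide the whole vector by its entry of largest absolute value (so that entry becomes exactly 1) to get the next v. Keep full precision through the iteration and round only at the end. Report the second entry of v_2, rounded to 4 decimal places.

Mv0 = (5.00000, -1.00000); divide by 5.00000 → v1 = (1.00000, -0.20000)
Mv1 = (5.40000, -1.20000); divide by 5.40000 → v2 = (1.00000, -0.22222)
Requested entry of v2: -6/27 = -0.2222

-0.2222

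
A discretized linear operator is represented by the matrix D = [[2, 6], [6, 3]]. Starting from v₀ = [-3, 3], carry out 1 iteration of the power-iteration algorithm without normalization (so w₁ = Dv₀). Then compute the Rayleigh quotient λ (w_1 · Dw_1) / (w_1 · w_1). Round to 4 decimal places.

-3.4000

w1 = Dv₀ = (2·(-3) + 6·3; 6·(-3) + 3·3) = (12, -9)
Dw1 = (-30, 45)
w1·Dw1 = 12·(-30) + (-9)·45 = -765; w1·w1 = 12·12 + (-9)·(-9) = 225
λ ≈ -765/225 = -3.4000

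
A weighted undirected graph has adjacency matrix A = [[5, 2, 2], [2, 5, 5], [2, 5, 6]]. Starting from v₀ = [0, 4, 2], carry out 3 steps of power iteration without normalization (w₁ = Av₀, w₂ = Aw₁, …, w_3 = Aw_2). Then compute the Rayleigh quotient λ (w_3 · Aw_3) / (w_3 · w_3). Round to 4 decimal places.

w1 = Av₀ = (5·0 + 2·4 + 2·2; 2·0 + 5·4 + 5·2; 2·0 + 5·4 + 6·2) = (12, 30, 32)
w2 = Aw1 = (5·12 + 2·30 + 2·32; 2·12 + 5·30 + 5·32; 2·12 + 5·30 + 6·32) = (184, 334, 366)
w3 = Aw2 = (2320, 3868, 4234)
Aw3 = (27804, 45150, 49384)
w3·Aw3 = 2320·27804 + 3868·45150 + 4234·49384 = 448237336; w3·w3 = 2320·2320 + 3868·3868 + 4234·4234 = 38270580
λ ≈ 448237336/38270580 = 11.7123

λ ≈ 11.7123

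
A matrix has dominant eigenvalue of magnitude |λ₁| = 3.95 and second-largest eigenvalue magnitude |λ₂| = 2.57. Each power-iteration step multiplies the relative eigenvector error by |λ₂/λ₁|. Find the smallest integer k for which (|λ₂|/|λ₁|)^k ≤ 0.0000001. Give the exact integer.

|λ₂/λ₁| = 2.57/3.95 = 0.65063
Need k ≥ ln(0.0000001) / ln(0.65063) = -16.1181 / -0.4298 ≈ 37.501
Smallest integer k satisfying the bound: 38

38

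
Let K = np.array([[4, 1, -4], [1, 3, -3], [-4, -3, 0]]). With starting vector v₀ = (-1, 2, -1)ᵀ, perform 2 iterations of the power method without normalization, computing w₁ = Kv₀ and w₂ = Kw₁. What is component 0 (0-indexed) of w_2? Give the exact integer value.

w1 = Kv₀ = (2, 8, -2)
w2 = Kw1 = (24, 32, -32)
The requested component of w2 is 24.

24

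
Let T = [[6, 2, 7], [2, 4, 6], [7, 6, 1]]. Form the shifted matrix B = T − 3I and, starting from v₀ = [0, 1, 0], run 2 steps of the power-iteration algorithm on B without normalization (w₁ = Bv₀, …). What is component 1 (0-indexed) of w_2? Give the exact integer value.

B = T − 3I has rows (3, 2, 7); (2, 1, 6); (7, 6, -2)
w1 = Bv₀ = (3·0 + 2·1 + 7·0; 2·0 + 1·1 + 6·0; 7·0 + 6·1 + (-2)·0) = (2, 1, 6)
w2 = Bw1 = (3·2 + 2·1 + 7·6; 2·2 + 1·1 + 6·6; 7·2 + 6·1 + (-2)·6) = (50, 41, 8)
Requested component of w2: 41

41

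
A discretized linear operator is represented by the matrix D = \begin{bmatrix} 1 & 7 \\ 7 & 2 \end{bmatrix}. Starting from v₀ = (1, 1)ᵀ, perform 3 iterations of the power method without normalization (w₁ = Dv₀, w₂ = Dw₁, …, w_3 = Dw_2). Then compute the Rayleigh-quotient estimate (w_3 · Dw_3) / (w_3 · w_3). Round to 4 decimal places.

8.5165

w1 = Dv₀ = (8, 9)
w2 = Dw1 = (71, 74)
w3 = Dw2 = (589, 645)
Dw3 = (5104, 5413)
w3·Dw3 = 589·5104 + 645·5413 = 6497641; w3·w3 = 589·589 + 645·645 = 762946
λ ≈ 6497641/762946 = 8.5165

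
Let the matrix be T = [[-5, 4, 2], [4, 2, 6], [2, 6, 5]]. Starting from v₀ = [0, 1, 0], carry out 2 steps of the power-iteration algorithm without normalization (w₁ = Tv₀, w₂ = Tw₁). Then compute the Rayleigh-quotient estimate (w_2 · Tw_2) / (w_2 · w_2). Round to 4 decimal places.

w1 = Tv₀ = ((-5)·0 + 4·1 + 2·0; 4·0 + 2·1 + 6·0; 2·0 + 6·1 + 5·0) = (4, 2, 6)
w2 = Tw1 = ((-5)·4 + 4·2 + 2·6; 4·4 + 2·2 + 6·6; 2·4 + 6·2 + 5·6) = (0, 56, 50)
Tw2 = (324, 412, 586)
w2·Tw2 = 0·324 + 56·412 + 50·586 = 52372; w2·w2 = 0·0 + 56·56 + 50·50 = 5636
λ ≈ 52372/5636 = 9.2924

λ ≈ 9.2924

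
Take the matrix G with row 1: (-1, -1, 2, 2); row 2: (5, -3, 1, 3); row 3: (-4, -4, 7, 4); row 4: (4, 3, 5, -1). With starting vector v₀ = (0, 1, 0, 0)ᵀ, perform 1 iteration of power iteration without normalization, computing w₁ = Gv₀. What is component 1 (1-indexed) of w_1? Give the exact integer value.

w1 = Gv₀ = ((-1)·0 + (-1)·1 + 2·0 + 2·0; 5·0 + (-3)·1 + 1·0 + 3·0; (-4)·0 + (-4)·1 + 7·0 + 4·0; 4·0 + 3·1 + 5·0 + (-1)·0) = (-1, -3, -4, 3)
The requested component of w1 is -1.

-1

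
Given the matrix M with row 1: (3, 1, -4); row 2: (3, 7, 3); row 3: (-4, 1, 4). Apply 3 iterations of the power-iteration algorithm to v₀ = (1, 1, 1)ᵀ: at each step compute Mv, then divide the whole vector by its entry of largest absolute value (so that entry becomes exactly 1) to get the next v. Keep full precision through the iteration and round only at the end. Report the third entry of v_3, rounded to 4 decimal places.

Mv0 = (0.00000, 13.00000, 1.00000); divide by 13.00000 → v1 = (0.00000, 1.00000, 0.07692)
Mv1 = (0.69231, 7.23077, 1.30769); divide by 7.23077 → v2 = (0.09574, 1.00000, 0.18085)
Mv2 = (0.56383, 7.82979, 1.34043); divide by 7.82979 → v3 = (0.07201, 1.00000, 0.17120)
Requested entry of v3: 126/736 = 0.1712

0.1712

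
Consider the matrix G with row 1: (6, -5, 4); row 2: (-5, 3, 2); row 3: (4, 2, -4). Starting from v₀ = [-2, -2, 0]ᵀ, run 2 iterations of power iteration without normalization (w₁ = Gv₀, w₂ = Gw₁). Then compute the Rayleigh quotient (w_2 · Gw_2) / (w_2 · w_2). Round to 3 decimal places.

w1 = Gv₀ = (6·(-2) + (-5)·(-2) + 4·0; (-5)·(-2) + 3·(-2) + 2·0; 4·(-2) + 2·(-2) + (-4)·0) = (-2, 4, -12)
w2 = Gw1 = (6·(-2) + (-5)·4 + 4·(-12); (-5)·(-2) + 3·4 + 2·(-12); 4·(-2) + 2·4 + (-4)·(-12)) = (-80, -2, 48)
Gw2 = (-278, 490, -516)
w2·Gw2 = (-80)·(-278) + (-2)·490 + 48·(-516) = -3508; w2·w2 = (-80)·(-80) + (-2)·(-2) + 48·48 = 8708
λ ≈ -3508/8708 = -0.403

λ ≈ -0.403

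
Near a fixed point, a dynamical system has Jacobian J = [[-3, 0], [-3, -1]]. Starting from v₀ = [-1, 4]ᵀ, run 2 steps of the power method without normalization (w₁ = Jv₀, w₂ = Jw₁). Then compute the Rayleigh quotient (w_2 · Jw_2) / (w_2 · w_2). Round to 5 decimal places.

w1 = Jv₀ = (3, -1)
w2 = Jw1 = (-9, -8)
Jw2 = (27, 35)
w2·Jw2 = (-9)·27 + (-8)·35 = -523; w2·w2 = (-9)·(-9) + (-8)·(-8) = 145
λ ≈ -523/145 = -3.60690

λ ≈ -3.60690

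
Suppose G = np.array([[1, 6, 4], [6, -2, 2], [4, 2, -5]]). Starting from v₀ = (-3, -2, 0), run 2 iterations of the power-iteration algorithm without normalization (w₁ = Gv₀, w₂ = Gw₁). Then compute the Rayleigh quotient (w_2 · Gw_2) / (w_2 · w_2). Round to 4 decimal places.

w1 = Gv₀ = (1·(-3) + 6·(-2) + 4·0; 6·(-3) + (-2)·(-2) + 2·0; 4·(-3) + 2·(-2) + (-5)·0) = (-15, -14, -16)
w2 = Gw1 = (1·(-15) + 6·(-14) + 4·(-16); 6·(-15) + (-2)·(-14) + 2·(-16); 4·(-15) + 2·(-14) + (-5)·(-16)) = (-163, -94, -8)
Gw2 = (-759, -806, -800)
w2·Gw2 = (-163)·(-759) + (-94)·(-806) + (-8)·(-800) = 205881; w2·w2 = (-163)·(-163) + (-94)·(-94) + (-8)·(-8) = 35469
λ ≈ 205881/35469 = 5.8045

λ ≈ 5.8045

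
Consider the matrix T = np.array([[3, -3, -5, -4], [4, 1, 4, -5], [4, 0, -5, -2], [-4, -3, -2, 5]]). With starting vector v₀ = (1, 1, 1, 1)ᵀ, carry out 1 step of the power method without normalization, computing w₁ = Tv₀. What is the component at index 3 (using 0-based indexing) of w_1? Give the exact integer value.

w1 = Tv₀ = (-9, 4, -3, -4)
The requested component of w1 is -4.

-4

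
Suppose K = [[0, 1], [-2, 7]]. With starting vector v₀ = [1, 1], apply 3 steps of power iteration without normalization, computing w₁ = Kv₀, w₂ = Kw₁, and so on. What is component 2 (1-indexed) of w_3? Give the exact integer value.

w1 = Kv₀ = (0·1 + 1·1; (-2)·1 + 7·1) = (1, 5)
w2 = Kw1 = (0·1 + 1·5; (-2)·1 + 7·5) = (5, 33)
w3 = Kw2 = (33, 221)
The requested component of w3 is 221.

221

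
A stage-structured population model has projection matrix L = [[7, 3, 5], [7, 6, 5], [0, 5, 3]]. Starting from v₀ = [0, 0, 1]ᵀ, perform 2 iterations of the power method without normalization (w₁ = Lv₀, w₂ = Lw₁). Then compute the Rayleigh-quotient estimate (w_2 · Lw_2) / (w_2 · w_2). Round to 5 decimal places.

λ ≈ 13.72490

w1 = Lv₀ = (7·0 + 3·0 + 5·1; 7·0 + 6·0 + 5·1; 0·0 + 5·0 + 3·1) = (5, 5, 3)
w2 = Lw1 = (7·5 + 3·5 + 5·3; 7·5 + 6·5 + 5·3; 0·5 + 5·5 + 3·3) = (65, 80, 34)
Lw2 = (865, 1105, 502)
w2·Lw2 = 65·865 + 80·1105 + 34·502 = 161693; w2·w2 = 65·65 + 80·80 + 34·34 = 11781
λ ≈ 161693/11781 = 13.72490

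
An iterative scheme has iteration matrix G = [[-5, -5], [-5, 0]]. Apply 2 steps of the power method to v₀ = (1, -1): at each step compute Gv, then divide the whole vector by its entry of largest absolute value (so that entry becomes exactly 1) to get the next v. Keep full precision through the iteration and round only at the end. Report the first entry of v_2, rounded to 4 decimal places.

Gv0 = (0.00000, -5.00000); divide by -5.00000 → v1 = (0.00000, 1.00000)
Gv1 = (-5.00000, 0.00000); divide by -5.00000 → v2 = (1.00000, 0.00000)
Requested entry of v2: 25/25 = 1.0000

1.0000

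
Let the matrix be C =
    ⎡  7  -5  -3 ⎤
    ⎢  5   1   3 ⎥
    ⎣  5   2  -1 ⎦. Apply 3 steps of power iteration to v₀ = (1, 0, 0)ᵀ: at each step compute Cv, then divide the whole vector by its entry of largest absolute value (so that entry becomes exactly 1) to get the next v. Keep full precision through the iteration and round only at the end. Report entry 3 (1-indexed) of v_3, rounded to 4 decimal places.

Cv0 = (7.00000, 5.00000, 5.00000); divide by 7.00000 → v1 = (1.00000, 0.71429, 0.71429)
Cv1 = (1.28571, 7.85714, 5.71429); divide by 7.85714 → v2 = (0.16364, 1.00000, 0.72727)
Cv2 = (-6.03636, 4.00000, 2.09091); divide by -6.03636 → v3 = (1.00000, -0.66265, -0.34639)
Requested entry of v3: 115/-332 = -0.3464

-0.3464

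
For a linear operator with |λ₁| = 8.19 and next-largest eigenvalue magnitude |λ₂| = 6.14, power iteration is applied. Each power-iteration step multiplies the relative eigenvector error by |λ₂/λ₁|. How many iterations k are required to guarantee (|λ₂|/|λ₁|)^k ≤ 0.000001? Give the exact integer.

48

|λ₂/λ₁| = 6.14/8.19 = 0.74969
Need k ≥ ln(0.000001) / ln(0.74969) = -13.8155 / -0.2881 ≈ 47.956
Smallest integer k satisfying the bound: 48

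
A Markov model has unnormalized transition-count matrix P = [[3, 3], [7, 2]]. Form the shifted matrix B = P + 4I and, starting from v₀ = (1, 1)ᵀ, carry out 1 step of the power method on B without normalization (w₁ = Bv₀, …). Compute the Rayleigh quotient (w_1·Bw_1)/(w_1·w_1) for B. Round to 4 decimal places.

B = P + 4I has rows (7, 3); (7, 6)
w1 = Bv₀ = (10, 13)
Bw1 = (109, 148)
w1·Bw1 = 3014; w1·w1 = 269; μ ≈ 3014/269 = 11.2045

11.2045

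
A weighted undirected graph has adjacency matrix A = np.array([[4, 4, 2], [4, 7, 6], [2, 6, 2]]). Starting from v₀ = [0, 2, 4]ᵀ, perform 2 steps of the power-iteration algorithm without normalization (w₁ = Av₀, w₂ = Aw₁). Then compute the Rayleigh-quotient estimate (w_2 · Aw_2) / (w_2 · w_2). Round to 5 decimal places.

λ ≈ 13.15076

w1 = Av₀ = (4·0 + 4·2 + 2·4; 4·0 + 7·2 + 6·4; 2·0 + 6·2 + 2·4) = (16, 38, 20)
w2 = Aw1 = (4·16 + 4·38 + 2·20; 4·16 + 7·38 + 6·20; 2·16 + 6·38 + 2·20) = (256, 450, 300)
Aw2 = (3424, 5974, 3812)
w2·Aw2 = 256·3424 + 450·5974 + 300·3812 = 4708444; w2·w2 = 256·256 + 450·450 + 300·300 = 358036
λ ≈ 4708444/358036 = 13.15076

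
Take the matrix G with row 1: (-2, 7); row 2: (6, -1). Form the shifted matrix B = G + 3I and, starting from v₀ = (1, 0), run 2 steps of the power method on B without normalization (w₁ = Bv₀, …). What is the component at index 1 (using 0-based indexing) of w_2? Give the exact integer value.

18

B = G + 3I has rows (1, 7); (6, 2)
w1 = Bv₀ = (1, 6)
w2 = Bw1 = (43, 18)
Requested component of w2: 18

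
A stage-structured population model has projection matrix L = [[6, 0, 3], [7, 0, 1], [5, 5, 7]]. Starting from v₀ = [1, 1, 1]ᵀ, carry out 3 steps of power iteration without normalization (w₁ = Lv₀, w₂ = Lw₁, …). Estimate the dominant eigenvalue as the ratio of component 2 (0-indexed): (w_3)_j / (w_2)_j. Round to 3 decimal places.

w1 = Lv₀ = (6·1 + 0·1 + 3·1; 7·1 + 0·1 + 1·1; 5·1 + 5·1 + 7·1) = (9, 8, 17)
w2 = Lw1 = (6·9 + 0·8 + 3·17; 7·9 + 0·8 + 1·17; 5·9 + 5·8 + 7·17) = (105, 80, 204)
w3 = Lw2 = (1242, 939, 2353)
Ratio at component: 2353 / 204 = 11.534

λ ≈ 11.534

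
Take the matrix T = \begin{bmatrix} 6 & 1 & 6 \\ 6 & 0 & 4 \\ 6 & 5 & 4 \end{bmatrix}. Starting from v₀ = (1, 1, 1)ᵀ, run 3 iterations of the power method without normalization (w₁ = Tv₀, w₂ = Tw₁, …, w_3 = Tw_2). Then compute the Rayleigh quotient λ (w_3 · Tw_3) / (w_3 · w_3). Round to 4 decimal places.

w1 = Tv₀ = (13, 10, 15)
w2 = Tw1 = (178, 138, 188)
w3 = Tw2 = (2334, 1820, 2510)
Tw3 = (30884, 24044, 33144)
w3·Tw3 = 2334·30884 + 1820·24044 + 2510·33144 = 199034776; w3·w3 = 2334·2334 + 1820·1820 + 2510·2510 = 15060056
λ ≈ 199034776/15060056 = 13.2161

λ ≈ 13.2161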